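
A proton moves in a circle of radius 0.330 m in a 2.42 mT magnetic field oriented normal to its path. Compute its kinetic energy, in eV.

v = qBr/m = (1×1.60×10^-19)(2.42×10^-3)(0.330) / (1.67×10^-27) = 7.65×10^4 m/s.
K = ½mv² = 0.5·(1.67×10^-27)·(7.65×10^4)² = 4.89×10^-18 J = 30.6 eV.

K ≈ 30.6 eV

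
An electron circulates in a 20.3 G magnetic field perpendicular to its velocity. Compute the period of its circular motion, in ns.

The cyclotron period is independent of speed: T = 2πm/(qB).
T = 2π(9.11×10^-31) / [(1×1.60×10^-19)(2.03×10^-3)] = 1.76×10^-8 s.

T ≈ 17.6 ns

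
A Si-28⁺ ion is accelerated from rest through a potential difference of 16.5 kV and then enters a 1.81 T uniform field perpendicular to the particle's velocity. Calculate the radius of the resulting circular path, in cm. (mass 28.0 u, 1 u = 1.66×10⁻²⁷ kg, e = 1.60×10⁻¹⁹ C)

The kinetic energy gained is K = qV = (1×1.60×10^-19)(1.65×10^4) = 2.64×10^-15 J.
v = √(2K/m) = 3.37×10^5 m/s.
r = mv/(qB) = (4.65×10^-26)(3.37×10^5) / [(1×1.60×10^-19)(1.81)] = 0.0541 m.

r ≈ 5.41 cm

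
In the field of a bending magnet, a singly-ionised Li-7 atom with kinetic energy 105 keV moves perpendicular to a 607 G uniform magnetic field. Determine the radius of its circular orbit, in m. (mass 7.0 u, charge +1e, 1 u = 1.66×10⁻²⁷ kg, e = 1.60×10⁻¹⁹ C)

Convert the energy: K = 105 keV = 1.68×10^-14 J.
v = √(2K/m) = √(2·1.68×10^-14/1.16×10^-26) = 1.70×10^6 m/s.
r = mv/(qB) = (1.16×10^-26)(1.70×10^6) / [(1×1.60×10^-19)(0.0607)] = 2.03 m.

r ≈ 2.03 m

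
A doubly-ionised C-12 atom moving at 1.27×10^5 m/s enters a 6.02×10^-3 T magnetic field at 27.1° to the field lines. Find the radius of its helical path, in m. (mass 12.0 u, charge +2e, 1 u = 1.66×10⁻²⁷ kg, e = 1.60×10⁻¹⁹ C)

Only the perpendicular component v⊥ = v sin27.1° = 5.79×10^4 m/s is bent by the field.
r = m v⊥ /(qB) = (1.99×10^-26)(5.79×10^4) / [(2×1.60×10^-19)(6.02×10^-3)] = 0.598 m.

r ≈ 0.598 m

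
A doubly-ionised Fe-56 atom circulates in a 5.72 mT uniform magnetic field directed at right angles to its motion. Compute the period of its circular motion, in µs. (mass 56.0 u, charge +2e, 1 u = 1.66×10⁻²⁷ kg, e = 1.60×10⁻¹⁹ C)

The cyclotron period is independent of speed: T = 2πm/(qB).
T = 2π(9.30×10^-26) / [(2×1.60×10^-19)(5.72×10^-3)] = 3.19×10^-4 s.

T ≈ 319 µs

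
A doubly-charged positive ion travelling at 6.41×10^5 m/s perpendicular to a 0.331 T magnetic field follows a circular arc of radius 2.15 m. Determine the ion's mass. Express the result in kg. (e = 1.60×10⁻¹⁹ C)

m ≈ 3.55×10^-25 kg

qvB = mv²/r ⇒ m = qBr/v.
m = (2×1.60×10^-19)(0.331)(2.15) / (6.41×10^5) = 3.55×10^-25 kg.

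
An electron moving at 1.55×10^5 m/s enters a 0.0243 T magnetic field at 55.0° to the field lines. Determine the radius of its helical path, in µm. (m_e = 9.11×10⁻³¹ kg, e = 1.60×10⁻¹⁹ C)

r ≈ 29.8 µm

Only the perpendicular component v⊥ = v sin55.0° = 1.27×10^5 m/s is bent by the field.
r = m v⊥ /(qB) = (9.11×10^-31)(1.27×10^5) / [(1×1.60×10^-19)(0.0243)] = 2.98×10^-5 m.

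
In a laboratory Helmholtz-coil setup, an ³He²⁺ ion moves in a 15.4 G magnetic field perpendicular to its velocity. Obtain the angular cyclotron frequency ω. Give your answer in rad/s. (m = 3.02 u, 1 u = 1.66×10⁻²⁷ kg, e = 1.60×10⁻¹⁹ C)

ω = qB/m = (2×1.60×10^-19)(1.54×10^-3) / (5.01×10^-27) = 9.83×10^4 rad/s.

ω ≈ 9.83×10^4 rad/s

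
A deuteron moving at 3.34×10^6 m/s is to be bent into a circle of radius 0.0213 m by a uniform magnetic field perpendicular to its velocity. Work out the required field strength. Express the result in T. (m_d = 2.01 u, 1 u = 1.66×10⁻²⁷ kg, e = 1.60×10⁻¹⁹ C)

qvB = mv²/r gives B = mv/(qr).
B = (3.34×10^-27)(3.34×10^6) / [(1×1.60×10^-19)(0.0213)] = 3.27 T.

B ≈ 3.27 T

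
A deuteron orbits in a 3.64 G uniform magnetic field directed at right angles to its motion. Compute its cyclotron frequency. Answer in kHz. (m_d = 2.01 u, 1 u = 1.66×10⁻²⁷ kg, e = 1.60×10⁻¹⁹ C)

f = qB/(2πm) = (1×1.60×10^-19)(3.64×10^-4) / [2π(3.34×10^-27)] = 2780 Hz.

f ≈ 2.78 kHz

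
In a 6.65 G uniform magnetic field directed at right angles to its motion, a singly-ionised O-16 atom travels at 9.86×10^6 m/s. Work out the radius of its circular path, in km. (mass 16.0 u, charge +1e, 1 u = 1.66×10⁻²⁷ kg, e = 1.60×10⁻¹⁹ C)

The magnetic force provides the centripetal force: qvB = mv²/r, so r = mv/(qB).
r = (2.66×10^-26 kg)(9.86×10^6 m/s) / [(1×1.60×10^-19 C)(6.65×10^-4 T)] = 2460 m.

r ≈ 2.46 km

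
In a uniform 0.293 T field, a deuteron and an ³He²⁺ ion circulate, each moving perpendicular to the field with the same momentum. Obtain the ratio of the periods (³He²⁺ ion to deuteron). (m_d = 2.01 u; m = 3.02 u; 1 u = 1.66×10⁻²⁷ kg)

T = 2πm/(qB) is independent of speed, so T₂/T₁ = (m₂/q₂)/(m₁/q₁).
T_{³He²⁺ ion}/T_{deuteron} = (5.01×10^-27/2e) / (3.34×10^-27/1e) = 0.751.

ratio ≈ 0.751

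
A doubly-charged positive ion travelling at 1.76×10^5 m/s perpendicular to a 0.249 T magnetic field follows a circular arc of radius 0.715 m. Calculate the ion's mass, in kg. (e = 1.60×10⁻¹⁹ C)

m ≈ 3.24×10^-25 kg

qvB = mv²/r ⇒ m = qBr/v.
m = (2×1.60×10^-19)(0.249)(0.715) / (1.76×10^5) = 3.24×10^-25 kg.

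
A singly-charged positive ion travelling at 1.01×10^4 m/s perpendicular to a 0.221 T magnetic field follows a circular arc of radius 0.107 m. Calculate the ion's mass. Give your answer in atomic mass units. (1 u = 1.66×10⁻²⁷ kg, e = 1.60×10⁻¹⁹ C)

m ≈ 226 u

qvB = mv²/r ⇒ m = qBr/v.
m = (1×1.60×10^-19)(0.221)(0.107) / (1.01×10^4) = 3.75×10^-25 kg = 226 u.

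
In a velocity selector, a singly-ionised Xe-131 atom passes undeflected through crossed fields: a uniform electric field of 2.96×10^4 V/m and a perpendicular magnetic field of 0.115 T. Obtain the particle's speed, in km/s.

v ≈ 257 km/s

For zero net force, qE = qvB, so v = E/B.
v = (2.96×10^4) / (0.115) = 2.57×10^5 m/s.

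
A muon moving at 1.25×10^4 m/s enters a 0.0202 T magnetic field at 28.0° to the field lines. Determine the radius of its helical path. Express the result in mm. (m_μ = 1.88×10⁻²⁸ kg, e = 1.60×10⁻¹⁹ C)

r ≈ 0.341 mm

Only the perpendicular component v⊥ = v sin28.0° = 5870 m/s is bent by the field.
r = m v⊥ /(qB) = (1.88×10^-28)(5870) / [(1×1.60×10^-19)(0.0202)] = 3.41×10^-4 m.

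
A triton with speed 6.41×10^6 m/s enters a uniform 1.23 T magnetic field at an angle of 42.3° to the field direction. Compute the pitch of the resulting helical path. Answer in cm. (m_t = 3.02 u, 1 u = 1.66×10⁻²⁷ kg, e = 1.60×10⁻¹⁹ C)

pitch ≈ 75.9 cm

The velocity component along B is v∥ = v cos42.3° = 4.74×10^6 m/s.
The cyclotron period T = 2πm/(qB) = 1.60×10^-7 s is set by m, q, B alone.
Pitch = v∥·T = (4.74×10^6)(1.60×10^-7) = 0.759 m.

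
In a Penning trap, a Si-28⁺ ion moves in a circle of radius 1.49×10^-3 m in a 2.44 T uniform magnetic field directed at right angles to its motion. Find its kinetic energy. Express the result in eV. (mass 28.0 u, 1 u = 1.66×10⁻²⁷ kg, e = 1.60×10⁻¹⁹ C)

v = qBr/m = (1×1.60×10^-19)(2.44)(1.49×10^-3) / (4.65×10^-26) = 1.25×10^4 m/s.
K = ½mv² = 0.5·(4.65×10^-26)·(1.25×10^4)² = 3.64×10^-18 J = 22.7 eV.

K ≈ 22.7 eV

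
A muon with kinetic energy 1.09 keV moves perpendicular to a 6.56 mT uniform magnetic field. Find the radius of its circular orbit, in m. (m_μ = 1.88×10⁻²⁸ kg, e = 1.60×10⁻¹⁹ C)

r ≈ 0.244 m

Convert the energy: K = 1.09 keV = 1.74×10^-16 J.
v = √(2K/m) = √(2·1.74×10^-16/1.88×10^-28) = 1.36×10^6 m/s.
r = mv/(qB) = (1.88×10^-28)(1.36×10^6) / [(1×1.60×10^-19)(6.56×10^-3)] = 0.244 m.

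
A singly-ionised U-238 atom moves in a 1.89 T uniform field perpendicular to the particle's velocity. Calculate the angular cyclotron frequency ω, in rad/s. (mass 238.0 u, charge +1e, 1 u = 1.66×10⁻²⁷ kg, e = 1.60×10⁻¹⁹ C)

ω = qB/m = (1×1.60×10^-19)(1.89) / (3.95×10^-25) = 7.65×10^5 rad/s.

ω ≈ 7.65×10^5 rad/s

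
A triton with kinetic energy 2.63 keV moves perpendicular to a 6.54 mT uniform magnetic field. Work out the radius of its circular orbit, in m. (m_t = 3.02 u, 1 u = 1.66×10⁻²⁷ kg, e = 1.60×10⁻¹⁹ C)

Convert the energy: K = 2.63 keV = 4.21×10^-16 J.
v = √(2K/m) = √(2·4.21×10^-16/5.01×10^-27) = 4.10×10^5 m/s.
r = mv/(qB) = (5.01×10^-27)(4.10×10^5) / [(1×1.60×10^-19)(6.54×10^-3)] = 1.96 m.

r ≈ 1.96 m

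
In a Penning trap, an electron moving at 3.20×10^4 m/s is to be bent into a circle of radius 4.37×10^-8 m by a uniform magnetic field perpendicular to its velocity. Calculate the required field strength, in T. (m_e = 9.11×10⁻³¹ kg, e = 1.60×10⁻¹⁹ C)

B ≈ 4.17 T

qvB = mv²/r gives B = mv/(qr).
B = (9.11×10^-31)(3.20×10^4) / [(1×1.60×10^-19)(4.37×10^-8)] = 4.17 T.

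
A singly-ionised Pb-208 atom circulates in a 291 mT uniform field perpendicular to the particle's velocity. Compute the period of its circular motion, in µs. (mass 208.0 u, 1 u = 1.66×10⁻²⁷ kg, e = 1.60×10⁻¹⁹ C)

The cyclotron period is independent of speed: T = 2πm/(qB).
T = 2π(3.45×10^-25) / [(1×1.60×10^-19)(0.291)] = 4.66×10^-5 s.

T ≈ 46.6 µs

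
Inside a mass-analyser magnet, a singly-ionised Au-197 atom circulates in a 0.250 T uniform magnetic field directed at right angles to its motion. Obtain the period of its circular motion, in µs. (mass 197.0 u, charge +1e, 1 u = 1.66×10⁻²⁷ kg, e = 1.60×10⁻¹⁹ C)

The cyclotron period is independent of speed: T = 2πm/(qB).
T = 2π(3.27×10^-25) / [(1×1.60×10^-19)(0.250)] = 5.14×10^-5 s.

T ≈ 51.4 µs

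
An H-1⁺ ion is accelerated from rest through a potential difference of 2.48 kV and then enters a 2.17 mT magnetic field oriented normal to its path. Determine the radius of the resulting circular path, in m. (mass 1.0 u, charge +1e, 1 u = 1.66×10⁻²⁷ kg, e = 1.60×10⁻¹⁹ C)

r ≈ 3.31 m

The kinetic energy gained is K = qV = (1×1.60×10^-19)(2480) = 3.97×10^-16 J.
v = √(2K/m) = 6.91×10^5 m/s.
r = mv/(qB) = (1.66×10^-27)(6.91×10^5) / [(1×1.60×10^-19)(2.17×10^-3)] = 3.31 m.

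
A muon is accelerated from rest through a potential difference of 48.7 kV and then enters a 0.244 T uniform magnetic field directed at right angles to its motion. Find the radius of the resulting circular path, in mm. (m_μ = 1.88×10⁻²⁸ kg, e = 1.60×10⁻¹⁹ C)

r ≈ 43.8 mm

The kinetic energy gained is K = qV = (1×1.60×10^-19)(4.87×10^4) = 7.79×10^-15 J.
v = √(2K/m) = 9.10×10^6 m/s.
r = mv/(qB) = (1.88×10^-28)(9.10×10^6) / [(1×1.60×10^-19)(0.244)] = 0.0438 m.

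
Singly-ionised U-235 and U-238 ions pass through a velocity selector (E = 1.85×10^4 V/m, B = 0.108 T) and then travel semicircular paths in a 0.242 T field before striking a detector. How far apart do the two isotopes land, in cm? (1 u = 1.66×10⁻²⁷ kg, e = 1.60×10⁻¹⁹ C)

Both emerge at v = E/B₁ = 1.71×10^5 m/s.
r = mv/(qB₂), so r₁ = 1.7258 m and r₂ = 1.7478 m, giving Δr = 0.0220 m.
After a semicircle each ion lands a diameter 2r from the entry slit, so the separation is 2Δr = 0.0441 m.

Δd ≈ 4.41 cm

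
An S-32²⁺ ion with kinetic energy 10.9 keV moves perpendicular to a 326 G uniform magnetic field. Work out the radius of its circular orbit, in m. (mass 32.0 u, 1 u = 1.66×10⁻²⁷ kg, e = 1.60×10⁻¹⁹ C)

Convert the energy: K = 10.9 keV = 1.74×10^-15 J.
v = √(2K/m) = √(2·1.74×10^-15/5.31×10^-26) = 2.56×10^5 m/s.
r = mv/(qB) = (5.31×10^-26)(2.56×10^5) / [(2×1.60×10^-19)(0.0326)] = 1.30 m.

r ≈ 1.30 m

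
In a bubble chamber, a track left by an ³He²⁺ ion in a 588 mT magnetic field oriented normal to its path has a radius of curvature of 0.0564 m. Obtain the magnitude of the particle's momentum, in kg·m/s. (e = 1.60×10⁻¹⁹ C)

p ≈ 1.06×10^-20 kg·m/s

Since qvB = mv²/r, the momentum p = mv = qBr.
p = (2×1.60×10^-19)(0.588)(0.0564) = 1.06×10^-20 kg·m/s.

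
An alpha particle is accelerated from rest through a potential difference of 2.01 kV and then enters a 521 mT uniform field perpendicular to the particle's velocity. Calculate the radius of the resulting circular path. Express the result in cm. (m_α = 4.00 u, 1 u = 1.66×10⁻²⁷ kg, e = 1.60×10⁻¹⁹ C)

r ≈ 1.75 cm

The kinetic energy gained is K = qV = (2×1.60×10^-19)(2010) = 6.43×10^-16 J.
v = √(2K/m) = 4.40×10^5 m/s.
r = mv/(qB) = (6.64×10^-27)(4.40×10^5) / [(2×1.60×10^-19)(0.521)] = 0.0175 m.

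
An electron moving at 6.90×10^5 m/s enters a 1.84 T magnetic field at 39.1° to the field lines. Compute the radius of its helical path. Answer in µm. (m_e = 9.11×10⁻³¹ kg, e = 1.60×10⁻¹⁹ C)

Only the perpendicular component v⊥ = v sin39.1° = 4.35×10^5 m/s is bent by the field.
r = m v⊥ /(qB) = (9.11×10^-31)(4.35×10^5) / [(1×1.60×10^-19)(1.84)] = 1.35×10^-6 m.

r ≈ 1.35 µm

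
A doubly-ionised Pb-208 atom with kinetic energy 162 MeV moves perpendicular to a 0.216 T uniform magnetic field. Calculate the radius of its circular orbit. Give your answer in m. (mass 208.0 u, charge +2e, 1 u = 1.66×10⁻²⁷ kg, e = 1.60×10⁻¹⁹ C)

Convert the energy: K = 162 MeV = 2.59×10^-11 J.
v = √(2K/m) = √(2·2.59×10^-11/3.45×10^-25) = 1.23×10^7 m/s.
r = mv/(qB) = (3.45×10^-25)(1.23×10^7) / [(2×1.60×10^-19)(0.216)] = 61.2 m.

r ≈ 61.2 m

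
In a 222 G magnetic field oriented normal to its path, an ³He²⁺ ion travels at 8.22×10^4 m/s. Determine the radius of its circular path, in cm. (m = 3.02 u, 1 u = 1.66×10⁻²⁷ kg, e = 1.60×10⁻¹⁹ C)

The magnetic force provides the centripetal force: qvB = mv²/r, so r = mv/(qB).
r = (5.01×10^-27 kg)(8.22×10^4 m/s) / [(2×1.60×10^-19 C)(0.0222 T)] = 0.0580 m.

r ≈ 5.80 cm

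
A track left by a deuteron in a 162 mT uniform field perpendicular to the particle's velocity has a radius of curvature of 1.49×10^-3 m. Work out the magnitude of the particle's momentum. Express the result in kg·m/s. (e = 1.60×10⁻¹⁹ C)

Since qvB = mv²/r, the momentum p = mv = qBr.
p = (1×1.60×10^-19)(0.162)(1.49×10^-3) = 3.86×10^-23 kg·m/s.

p ≈ 3.86×10^-23 kg·m/s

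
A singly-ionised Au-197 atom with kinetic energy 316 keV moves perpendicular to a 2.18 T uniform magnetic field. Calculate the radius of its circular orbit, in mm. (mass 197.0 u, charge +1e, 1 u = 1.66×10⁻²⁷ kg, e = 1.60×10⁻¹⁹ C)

Convert the energy: K = 316 keV = 5.06×10^-14 J.
v = √(2K/m) = √(2·5.06×10^-14/3.27×10^-25) = 5.56×10^5 m/s.
r = mv/(qB) = (3.27×10^-25)(5.56×10^5) / [(1×1.60×10^-19)(2.18)] = 0.521 m.

r ≈ 521 mm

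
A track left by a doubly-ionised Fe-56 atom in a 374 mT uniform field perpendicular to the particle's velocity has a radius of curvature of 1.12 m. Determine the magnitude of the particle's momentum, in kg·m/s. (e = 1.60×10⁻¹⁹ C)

Since qvB = mv²/r, the momentum p = mv = qBr.
p = (2×1.60×10^-19)(0.374)(1.12) = 1.34×10^-19 kg·m/s.

p ≈ 1.34×10^-19 kg·m/s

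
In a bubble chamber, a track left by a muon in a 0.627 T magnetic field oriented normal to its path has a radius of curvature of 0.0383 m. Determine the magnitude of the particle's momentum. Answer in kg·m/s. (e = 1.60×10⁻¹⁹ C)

Since qvB = mv²/r, the momentum p = mv = qBr.
p = (1×1.60×10^-19)(0.627)(0.0383) = 3.84×10^-21 kg·m/s.

p ≈ 3.84×10^-21 kg·m/s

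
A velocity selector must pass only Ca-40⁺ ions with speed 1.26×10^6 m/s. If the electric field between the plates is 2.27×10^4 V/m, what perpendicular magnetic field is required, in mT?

qE = qvB ⇒ B = E/v = (2.27×10^4) / (1.26×10^6) = 0.0180 T.

B ≈ 18.0 mT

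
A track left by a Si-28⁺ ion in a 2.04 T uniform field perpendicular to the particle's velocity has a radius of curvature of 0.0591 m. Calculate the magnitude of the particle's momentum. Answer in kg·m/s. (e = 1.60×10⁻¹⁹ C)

p ≈ 1.93×10^-20 kg·m/s

Since qvB = mv²/r, the momentum p = mv = qBr.
p = (1×1.60×10^-19)(2.04)(0.0591) = 1.93×10^-20 kg·m/s.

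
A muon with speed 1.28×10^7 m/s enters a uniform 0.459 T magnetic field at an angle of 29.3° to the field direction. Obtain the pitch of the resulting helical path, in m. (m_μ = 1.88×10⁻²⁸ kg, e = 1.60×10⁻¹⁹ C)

The velocity component along B is v∥ = v cos29.3° = 1.12×10^7 m/s.
The cyclotron period T = 2πm/(qB) = 1.61×10^-8 s is set by m, q, B alone.
Pitch = v∥·T = (1.12×10^7)(1.61×10^-8) = 0.180 m.

pitch ≈ 0.180 m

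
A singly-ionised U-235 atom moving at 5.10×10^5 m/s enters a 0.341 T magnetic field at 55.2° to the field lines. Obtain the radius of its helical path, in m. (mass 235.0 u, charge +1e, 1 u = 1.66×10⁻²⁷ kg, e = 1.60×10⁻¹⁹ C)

r ≈ 2.99 m

Only the perpendicular component v⊥ = v sin55.2° = 4.19×10^5 m/s is bent by the field.
r = m v⊥ /(qB) = (3.90×10^-25)(4.19×10^5) / [(1×1.60×10^-19)(0.341)] = 2.99 m.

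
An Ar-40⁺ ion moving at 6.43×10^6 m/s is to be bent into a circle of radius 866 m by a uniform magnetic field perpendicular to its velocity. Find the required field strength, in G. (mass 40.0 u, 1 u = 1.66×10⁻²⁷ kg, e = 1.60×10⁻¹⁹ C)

qvB = mv²/r gives B = mv/(qr).
B = (6.64×10^-26)(6.43×10^6) / [(1×1.60×10^-19)(866)] = 3.08×10^-3 T.

B ≈ 30.8 G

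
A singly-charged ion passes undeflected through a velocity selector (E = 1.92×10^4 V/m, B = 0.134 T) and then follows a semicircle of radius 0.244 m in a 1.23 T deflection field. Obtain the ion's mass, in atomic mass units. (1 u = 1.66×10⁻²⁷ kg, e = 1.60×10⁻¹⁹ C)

v = E/B₁ = 1.43×10^5 m/s.
From r = mv/(qB₂), m = qB₂r/v = (1×1.60×10^-19)(1.23)(0.244) / (1.43×10^5) = 3.35×10^-25 kg.
In atomic mass units: m = 3.35×10^-25 / 1.66×10^-27 = 202 u.

m ≈ 202 u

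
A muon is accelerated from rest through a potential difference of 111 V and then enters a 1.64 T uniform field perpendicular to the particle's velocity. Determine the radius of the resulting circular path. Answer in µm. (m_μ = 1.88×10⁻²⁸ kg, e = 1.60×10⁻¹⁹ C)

r ≈ 311 µm

The kinetic energy gained is K = qV = (1×1.60×10^-19)(111) = 1.78×10^-17 J.
v = √(2K/m) = 4.35×10^5 m/s.
r = mv/(qB) = (1.88×10^-28)(4.35×10^5) / [(1×1.60×10^-19)(1.64)] = 3.11×10^-4 m.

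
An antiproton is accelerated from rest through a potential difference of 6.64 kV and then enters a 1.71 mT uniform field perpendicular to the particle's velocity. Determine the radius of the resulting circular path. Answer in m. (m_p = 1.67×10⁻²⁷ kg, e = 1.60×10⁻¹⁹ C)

r ≈ 6.88 m

The kinetic energy gained is K = qV = (1×1.60×10^-19)(6640) = 1.06×10^-15 J.
v = √(2K/m) = 1.13×10^6 m/s.
r = mv/(qB) = (1.67×10^-27)(1.13×10^6) / [(1×1.60×10^-19)(1.71×10^-3)] = 6.88 m.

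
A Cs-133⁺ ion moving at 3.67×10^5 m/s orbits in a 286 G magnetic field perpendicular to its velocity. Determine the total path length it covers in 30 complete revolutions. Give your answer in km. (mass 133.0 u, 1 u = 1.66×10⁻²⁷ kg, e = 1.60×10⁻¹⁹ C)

L ≈ 3.34 km

r = mv/(qB) = 17.7 m, so one revolution covers 2πr = 111 m.
In 30 revolutions: L = 30·2πr = 3340 m.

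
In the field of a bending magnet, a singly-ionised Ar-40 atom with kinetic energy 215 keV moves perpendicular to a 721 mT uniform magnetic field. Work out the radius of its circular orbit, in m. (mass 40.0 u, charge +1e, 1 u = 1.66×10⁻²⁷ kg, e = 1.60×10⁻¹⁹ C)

Convert the energy: K = 215 keV = 3.44×10^-14 J.
v = √(2K/m) = √(2·3.44×10^-14/6.64×10^-26) = 1.02×10^6 m/s.
r = mv/(qB) = (6.64×10^-26)(1.02×10^6) / [(1×1.60×10^-19)(0.721)] = 0.586 m.

r ≈ 0.586 m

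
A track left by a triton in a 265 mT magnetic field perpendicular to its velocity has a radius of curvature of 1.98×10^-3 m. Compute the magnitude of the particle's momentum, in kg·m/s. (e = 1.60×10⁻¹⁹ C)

Since qvB = mv²/r, the momentum p = mv = qBr.
p = (1×1.60×10^-19)(0.265)(1.98×10^-3) = 8.40×10^-23 kg·m/s.

p ≈ 8.40×10^-23 kg·m/s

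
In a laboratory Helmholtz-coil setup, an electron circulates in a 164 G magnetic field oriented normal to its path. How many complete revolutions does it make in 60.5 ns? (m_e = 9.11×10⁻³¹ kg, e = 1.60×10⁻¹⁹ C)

N = 27

T = 2πm/(qB) = 2π(9.11×10^-31) / [(1×1.60×10^-19)(0.0164)] = 2.1814×10^-9 s.
N = t/T = 6.05×10^-8 / 2.1814×10^-9 ≈ 27.73, so 27 complete revolutions.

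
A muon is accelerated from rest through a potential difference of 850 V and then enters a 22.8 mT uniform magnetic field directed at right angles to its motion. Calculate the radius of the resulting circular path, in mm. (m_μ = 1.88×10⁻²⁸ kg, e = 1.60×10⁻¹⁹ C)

r ≈ 62.0 mm

The kinetic energy gained is K = qV = (1×1.60×10^-19)(850) = 1.36×10^-16 J.
v = √(2K/m) = 1.20×10^6 m/s.
r = mv/(qB) = (1.88×10^-28)(1.20×10^6) / [(1×1.60×10^-19)(0.0228)] = 0.0620 m.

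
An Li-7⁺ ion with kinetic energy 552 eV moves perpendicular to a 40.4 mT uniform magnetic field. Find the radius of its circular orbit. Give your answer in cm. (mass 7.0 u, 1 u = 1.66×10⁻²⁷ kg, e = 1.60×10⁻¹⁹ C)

r ≈ 22.2 cm

Convert the energy: K = 552 eV = 8.83×10^-17 J.
v = √(2K/m) = √(2·8.83×10^-17/1.16×10^-26) = 1.23×10^5 m/s.
r = mv/(qB) = (1.16×10^-26)(1.23×10^5) / [(1×1.60×10^-19)(0.0404)] = 0.222 m.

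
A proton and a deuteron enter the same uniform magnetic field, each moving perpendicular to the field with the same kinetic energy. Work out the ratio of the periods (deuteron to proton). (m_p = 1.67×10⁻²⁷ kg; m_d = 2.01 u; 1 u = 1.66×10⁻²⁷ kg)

T = 2πm/(qB) is independent of speed, so T₂/T₁ = (m₂/q₂)/(m₁/q₁).
T_{deuteron}/T_{proton} = (3.34×10^-27/1e) / (1.67×10^-27/1e) = 2.00.

ratio ≈ 2.00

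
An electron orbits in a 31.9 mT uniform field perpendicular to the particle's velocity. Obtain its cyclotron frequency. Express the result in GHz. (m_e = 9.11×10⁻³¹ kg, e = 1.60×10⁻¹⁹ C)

f ≈ 0.892 GHz

f = qB/(2πm) = (1×1.60×10^-19)(0.0319) / [2π(9.11×10^-31)] = 8.92×10^8 Hz.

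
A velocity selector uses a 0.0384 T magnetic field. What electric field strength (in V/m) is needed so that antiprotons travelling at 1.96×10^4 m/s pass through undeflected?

E ≈ 753 V/m

qE = qvB ⇒ E = vB = (1.96×10^4)(0.0384) = 753 V/m.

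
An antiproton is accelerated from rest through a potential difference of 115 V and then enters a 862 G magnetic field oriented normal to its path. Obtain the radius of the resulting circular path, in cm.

r ≈ 1.80 cm

The kinetic energy gained is K = qV = (1×1.60×10^-19)(115) = 1.84×10^-17 J.
v = √(2K/m) = 1.48×10^5 m/s.
r = mv/(qB) = (1.67×10^-27)(1.48×10^5) / [(1×1.60×10^-19)(0.0862)] = 0.0180 m.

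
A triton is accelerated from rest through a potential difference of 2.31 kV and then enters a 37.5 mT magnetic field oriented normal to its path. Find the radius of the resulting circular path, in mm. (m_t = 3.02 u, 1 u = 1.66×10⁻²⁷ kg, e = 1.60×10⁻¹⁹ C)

The kinetic energy gained is K = qV = (1×1.60×10^-19)(2310) = 3.70×10^-16 J.
v = √(2K/m) = 3.84×10^5 m/s.
r = mv/(qB) = (5.01×10^-27)(3.84×10^5) / [(1×1.60×10^-19)(0.0375)] = 0.321 m.

r ≈ 321 mm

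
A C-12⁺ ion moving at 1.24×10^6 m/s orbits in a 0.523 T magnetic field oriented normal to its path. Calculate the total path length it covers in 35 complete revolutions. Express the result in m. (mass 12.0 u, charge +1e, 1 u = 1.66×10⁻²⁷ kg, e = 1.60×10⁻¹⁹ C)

r = mv/(qB) = 0.295 m, so one revolution covers 2πr = 1.85 m.
In 35 revolutions: L = 35·2πr = 64.9 m.

L ≈ 64.9 m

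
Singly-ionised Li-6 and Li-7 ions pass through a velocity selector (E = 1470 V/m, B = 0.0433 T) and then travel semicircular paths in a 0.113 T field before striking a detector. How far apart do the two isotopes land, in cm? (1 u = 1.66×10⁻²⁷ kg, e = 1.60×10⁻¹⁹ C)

Both emerge at v = E/B₁ = 3.39×10^4 m/s.
r = mv/(qB₂), so r₁ = 0.01870 m and r₂ = 0.02182 m, giving Δr = 3.12×10^-3 m.
After a semicircle each ion lands a diameter 2r from the entry slit, so the separation is 2Δr = 6.23×10^-3 m.

Δd ≈ 0.623 cm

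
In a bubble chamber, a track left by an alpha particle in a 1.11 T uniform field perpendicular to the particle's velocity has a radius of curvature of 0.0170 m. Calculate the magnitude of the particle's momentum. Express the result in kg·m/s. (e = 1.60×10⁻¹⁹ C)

Since qvB = mv²/r, the momentum p = mv = qBr.
p = (2×1.60×10^-19)(1.11)(0.0170) = 6.04×10^-21 kg·m/s.

p ≈ 6.04×10^-21 kg·m/s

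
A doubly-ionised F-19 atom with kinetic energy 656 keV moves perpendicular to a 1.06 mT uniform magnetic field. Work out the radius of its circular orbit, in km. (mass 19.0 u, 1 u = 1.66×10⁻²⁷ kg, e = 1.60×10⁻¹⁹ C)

r ≈ 0.240 km

Convert the energy: K = 656 keV = 1.05×10^-13 J.
v = √(2K/m) = √(2·1.05×10^-13/3.15×10^-26) = 2.58×10^6 m/s.
r = mv/(qB) = (3.15×10^-26)(2.58×10^6) / [(2×1.60×10^-19)(1.06×10^-3)] = 240 m.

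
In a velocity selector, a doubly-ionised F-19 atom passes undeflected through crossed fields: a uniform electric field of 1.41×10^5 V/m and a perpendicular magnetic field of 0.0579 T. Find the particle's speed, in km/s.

For zero net force, qE = qvB, so v = E/B.
v = (1.41×10^5) / (0.0579) = 2.44×10^6 m/s.

v ≈ 2440 km/s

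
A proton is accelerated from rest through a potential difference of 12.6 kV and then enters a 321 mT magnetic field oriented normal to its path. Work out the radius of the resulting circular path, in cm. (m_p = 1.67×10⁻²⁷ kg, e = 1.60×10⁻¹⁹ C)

The kinetic energy gained is K = qV = (1×1.60×10^-19)(1.26×10^4) = 2.02×10^-15 J.
v = √(2K/m) = 1.55×10^6 m/s.
r = mv/(qB) = (1.67×10^-27)(1.55×10^6) / [(1×1.60×10^-19)(0.321)] = 0.0505 m.

r ≈ 5.05 cm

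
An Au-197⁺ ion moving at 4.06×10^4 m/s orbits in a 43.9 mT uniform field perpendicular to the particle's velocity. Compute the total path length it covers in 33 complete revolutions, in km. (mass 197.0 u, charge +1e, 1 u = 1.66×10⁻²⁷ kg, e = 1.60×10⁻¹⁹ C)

L ≈ 0.392 km

r = mv/(qB) = 1.89 m, so one revolution covers 2πr = 11.9 m.
In 33 revolutions: L = 33·2πr = 392 m.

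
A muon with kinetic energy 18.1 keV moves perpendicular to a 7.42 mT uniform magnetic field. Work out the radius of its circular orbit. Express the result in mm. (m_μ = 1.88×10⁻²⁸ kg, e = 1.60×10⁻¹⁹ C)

Convert the energy: K = 18.1 keV = 2.90×10^-15 J.
v = √(2K/m) = √(2·2.90×10^-15/1.88×10^-28) = 5.55×10^6 m/s.
r = mv/(qB) = (1.88×10^-28)(5.55×10^6) / [(1×1.60×10^-19)(7.42×10^-3)] = 0.879 m.

r ≈ 879 mm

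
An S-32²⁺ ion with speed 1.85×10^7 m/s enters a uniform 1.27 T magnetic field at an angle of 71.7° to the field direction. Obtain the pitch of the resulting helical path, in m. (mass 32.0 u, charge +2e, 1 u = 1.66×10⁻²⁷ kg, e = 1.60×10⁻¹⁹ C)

The velocity component along B is v∥ = v cos71.7° = 5.81×10^6 m/s.
The cyclotron period T = 2πm/(qB) = 8.21×10^-7 s is set by m, q, B alone.
Pitch = v∥·T = (5.81×10^6)(8.21×10^-7) = 4.77 m.

pitch ≈ 4.77 m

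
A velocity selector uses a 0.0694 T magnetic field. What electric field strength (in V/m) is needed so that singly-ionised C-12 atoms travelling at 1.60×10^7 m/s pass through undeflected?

E ≈ 1.11×10^6 V/m

qE = qvB ⇒ E = vB = (1.60×10^7)(0.0694) = 1.11×10^6 V/m.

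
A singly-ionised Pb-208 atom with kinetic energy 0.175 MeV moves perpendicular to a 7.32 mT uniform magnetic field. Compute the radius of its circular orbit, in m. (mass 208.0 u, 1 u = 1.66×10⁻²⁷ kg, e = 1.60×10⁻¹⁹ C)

r ≈ 119 m

Convert the energy: K = 0.175 MeV = 2.80×10^-14 J.
v = √(2K/m) = √(2·2.80×10^-14/3.45×10^-25) = 4.03×10^5 m/s.
r = mv/(qB) = (3.45×10^-25)(4.03×10^5) / [(1×1.60×10^-19)(7.32×10^-3)] = 119 m.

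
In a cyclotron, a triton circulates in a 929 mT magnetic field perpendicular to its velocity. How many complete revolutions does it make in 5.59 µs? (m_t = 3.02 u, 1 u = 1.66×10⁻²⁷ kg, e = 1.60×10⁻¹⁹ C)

N = 26

T = 2πm/(qB) = 2π(5.0132×10^-27) / [(1×1.60×10^-19)(0.929)] = 2.1191×10^-7 s.
N = t/T = 5.59×10^-6 / 2.1191×10^-7 ≈ 26.38, so 26 complete revolutions.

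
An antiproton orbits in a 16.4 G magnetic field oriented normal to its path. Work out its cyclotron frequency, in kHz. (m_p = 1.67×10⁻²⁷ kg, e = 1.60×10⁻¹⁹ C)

f = qB/(2πm) = (1×1.60×10^-19)(1.64×10^-3) / [2π(1.67×10^-27)] = 2.50×10^4 Hz.

f ≈ 25.0 kHz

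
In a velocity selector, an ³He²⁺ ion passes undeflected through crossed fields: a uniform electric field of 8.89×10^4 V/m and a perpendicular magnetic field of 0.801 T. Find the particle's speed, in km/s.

For zero net force, qE = qvB, so v = E/B.
v = (8.89×10^4) / (0.801) = 1.11×10^5 m/s.

v ≈ 111 km/s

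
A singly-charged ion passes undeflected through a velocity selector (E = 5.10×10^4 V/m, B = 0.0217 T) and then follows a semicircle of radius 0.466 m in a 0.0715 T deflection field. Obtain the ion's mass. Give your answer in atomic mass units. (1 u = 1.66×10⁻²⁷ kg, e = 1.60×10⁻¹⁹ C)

m ≈ 1.37 u

v = E/B₁ = 2.35×10^6 m/s.
From r = mv/(qB₂), m = qB₂r/v = (1×1.60×10^-19)(0.0715)(0.466) / (2.35×10^6) = 2.27×10^-27 kg.
In atomic mass units: m = 2.27×10^-27 / 1.66×10^-27 = 1.37 u.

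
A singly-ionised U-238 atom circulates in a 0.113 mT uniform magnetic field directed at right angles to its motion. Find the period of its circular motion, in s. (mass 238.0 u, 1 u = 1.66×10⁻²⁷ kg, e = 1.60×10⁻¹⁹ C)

The cyclotron period is independent of speed: T = 2πm/(qB).
T = 2π(3.95×10^-25) / [(1×1.60×10^-19)(1.13×10^-4)] = 0.137 s.

T ≈ 0.137 s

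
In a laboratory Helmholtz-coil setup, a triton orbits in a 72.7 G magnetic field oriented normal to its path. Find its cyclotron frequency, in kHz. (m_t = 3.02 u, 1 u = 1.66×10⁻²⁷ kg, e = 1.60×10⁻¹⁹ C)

f ≈ 36.9 kHz

f = qB/(2πm) = (1×1.60×10^-19)(7.27×10^-3) / [2π(5.01×10^-27)] = 3.69×10^4 Hz.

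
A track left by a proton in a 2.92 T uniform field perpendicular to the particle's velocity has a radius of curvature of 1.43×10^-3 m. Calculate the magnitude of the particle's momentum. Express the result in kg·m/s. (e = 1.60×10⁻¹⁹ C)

p ≈ 6.68×10^-22 kg·m/s

Since qvB = mv²/r, the momentum p = mv = qBr.
p = (1×1.60×10^-19)(2.92)(1.43×10^-3) = 6.68×10^-22 kg·m/s.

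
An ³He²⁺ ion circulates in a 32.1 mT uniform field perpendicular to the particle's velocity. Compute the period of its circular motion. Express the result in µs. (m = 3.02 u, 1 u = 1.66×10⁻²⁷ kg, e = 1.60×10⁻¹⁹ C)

The cyclotron period is independent of speed: T = 2πm/(qB).
T = 2π(5.01×10^-27) / [(2×1.60×10^-19)(0.0321)] = 3.07×10^-6 s.

T ≈ 3.07 µs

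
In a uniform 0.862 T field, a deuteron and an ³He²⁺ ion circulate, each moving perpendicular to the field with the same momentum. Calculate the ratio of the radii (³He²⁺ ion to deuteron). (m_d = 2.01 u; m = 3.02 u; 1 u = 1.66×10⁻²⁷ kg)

r = p/(qB) ⇒ at equal p, r ∝ 1/q.
r_{³He²⁺ ion}/r_{deuteron} = 0.500.

ratio ≈ 0.500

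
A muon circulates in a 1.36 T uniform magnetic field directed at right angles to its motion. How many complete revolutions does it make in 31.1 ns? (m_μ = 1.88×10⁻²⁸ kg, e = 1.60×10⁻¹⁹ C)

N = 5

T = 2πm/(qB) = 2π(1.88×10^-28) / [(1×1.60×10^-19)(1.36)] = 5.4285×10^-9 s.
N = t/T = 3.11×10^-8 / 5.4285×10^-9 ≈ 5.73, so 5 complete revolutions.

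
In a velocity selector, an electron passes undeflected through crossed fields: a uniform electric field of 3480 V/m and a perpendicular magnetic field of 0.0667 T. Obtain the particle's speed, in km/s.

For zero net force, qE = qvB, so v = E/B.
v = (3480) / (0.0667) = 5.22×10^4 m/s.

v ≈ 52.2 km/s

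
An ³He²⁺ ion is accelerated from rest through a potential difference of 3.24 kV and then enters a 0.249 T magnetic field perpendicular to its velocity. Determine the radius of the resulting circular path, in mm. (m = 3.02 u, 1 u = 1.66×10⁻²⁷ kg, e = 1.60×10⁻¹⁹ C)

The kinetic energy gained is K = qV = (2×1.60×10^-19)(3240) = 1.04×10^-15 J.
v = √(2K/m) = 6.43×10^5 m/s.
r = mv/(qB) = (5.01×10^-27)(6.43×10^5) / [(2×1.60×10^-19)(0.249)] = 0.0405 m.

r ≈ 40.5 mm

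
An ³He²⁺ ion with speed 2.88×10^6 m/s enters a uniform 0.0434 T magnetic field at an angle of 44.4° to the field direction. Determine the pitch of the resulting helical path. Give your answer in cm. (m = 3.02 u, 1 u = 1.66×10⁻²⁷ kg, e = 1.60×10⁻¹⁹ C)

pitch ≈ 467 cm

The velocity component along B is v∥ = v cos44.4° = 2.06×10^6 m/s.
The cyclotron period T = 2πm/(qB) = 2.27×10^-6 s is set by m, q, B alone.
Pitch = v∥·T = (2.06×10^6)(2.27×10^-6) = 4.67 m.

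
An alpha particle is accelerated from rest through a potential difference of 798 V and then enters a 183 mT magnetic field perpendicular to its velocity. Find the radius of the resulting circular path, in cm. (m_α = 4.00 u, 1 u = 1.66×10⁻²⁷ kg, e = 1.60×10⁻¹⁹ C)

r ≈ 3.14 cm

The kinetic energy gained is K = qV = (2×1.60×10^-19)(798) = 2.55×10^-16 J.
v = √(2K/m) = 2.77×10^5 m/s.
r = mv/(qB) = (6.64×10^-27)(2.77×10^5) / [(2×1.60×10^-19)(0.183)] = 0.0314 m.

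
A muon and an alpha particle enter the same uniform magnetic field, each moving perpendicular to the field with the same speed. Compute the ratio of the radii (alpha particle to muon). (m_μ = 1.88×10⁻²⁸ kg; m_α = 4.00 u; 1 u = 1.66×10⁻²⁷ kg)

r = mv/(qB) ⇒ at equal v, r ∝ m/q.
r_{alpha particle}/r_{muon} = 17.7.

ratio ≈ 17.7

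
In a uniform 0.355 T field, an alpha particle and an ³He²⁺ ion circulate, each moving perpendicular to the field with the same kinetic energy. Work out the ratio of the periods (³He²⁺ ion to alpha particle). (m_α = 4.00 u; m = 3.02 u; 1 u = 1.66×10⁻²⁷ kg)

ratio ≈ 0.755

T = 2πm/(qB) is independent of speed, so T₂/T₁ = (m₂/q₂)/(m₁/q₁).
T_{³He²⁺ ion}/T_{alpha particle} = (5.01×10^-27/2e) / (6.64×10^-27/2e) = 0.755.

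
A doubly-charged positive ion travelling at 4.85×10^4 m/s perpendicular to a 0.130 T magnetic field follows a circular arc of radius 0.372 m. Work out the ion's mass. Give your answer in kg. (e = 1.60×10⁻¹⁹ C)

qvB = mv²/r ⇒ m = qBr/v.
m = (2×1.60×10^-19)(0.130)(0.372) / (4.85×10^4) = 3.19×10^-25 kg.

m ≈ 3.19×10^-25 kg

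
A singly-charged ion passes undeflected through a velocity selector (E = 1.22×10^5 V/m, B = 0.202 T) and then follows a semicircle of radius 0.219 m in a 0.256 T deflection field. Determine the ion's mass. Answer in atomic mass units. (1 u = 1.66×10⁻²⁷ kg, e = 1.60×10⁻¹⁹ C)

v = E/B₁ = 6.04×10^5 m/s.
From r = mv/(qB₂), m = qB₂r/v = (1×1.60×10^-19)(0.256)(0.219) / (6.04×10^5) = 1.49×10^-26 kg.
In atomic mass units: m = 1.49×10^-26 / 1.66×10^-27 = 8.95 u.

m ≈ 8.95 u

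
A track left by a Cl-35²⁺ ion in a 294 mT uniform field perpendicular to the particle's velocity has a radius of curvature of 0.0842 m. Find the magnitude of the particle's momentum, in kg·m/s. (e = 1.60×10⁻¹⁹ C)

Since qvB = mv²/r, the momentum p = mv = qBr.
p = (2×1.60×10^-19)(0.294)(0.0842) = 7.92×10^-21 kg·m/s.

p ≈ 7.92×10^-21 kg·m/s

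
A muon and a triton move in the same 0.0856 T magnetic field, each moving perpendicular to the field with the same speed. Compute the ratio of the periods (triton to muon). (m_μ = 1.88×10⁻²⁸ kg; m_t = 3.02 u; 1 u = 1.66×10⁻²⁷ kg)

ratio ≈ 26.7

T = 2πm/(qB) is independent of speed, so T₂/T₁ = (m₂/q₂)/(m₁/q₁).
T_{triton}/T_{muon} = (5.01×10^-27/1e) / (1.88×10^-28/1e) = 26.7.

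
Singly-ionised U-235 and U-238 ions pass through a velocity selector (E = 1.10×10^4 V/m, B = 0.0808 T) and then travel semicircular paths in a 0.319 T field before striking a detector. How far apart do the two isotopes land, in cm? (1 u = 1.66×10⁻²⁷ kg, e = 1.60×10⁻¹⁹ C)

Both emerge at v = E/B₁ = 1.36×10^5 m/s.
r = mv/(qB₂), so r₁ = 1.0405 m and r₂ = 1.0538 m, giving Δr = 0.0133 m.
After a semicircle each ion lands a diameter 2r from the entry slit, so the separation is 2Δr = 0.0266 m.

Δd ≈ 2.66 cm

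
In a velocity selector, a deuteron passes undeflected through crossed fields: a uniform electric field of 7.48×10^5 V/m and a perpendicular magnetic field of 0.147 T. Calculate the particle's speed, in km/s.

v ≈ 5090 km/s

For zero net force, qE = qvB, so v = E/B.
v = (7.48×10^5) / (0.147) = 5.09×10^6 m/s.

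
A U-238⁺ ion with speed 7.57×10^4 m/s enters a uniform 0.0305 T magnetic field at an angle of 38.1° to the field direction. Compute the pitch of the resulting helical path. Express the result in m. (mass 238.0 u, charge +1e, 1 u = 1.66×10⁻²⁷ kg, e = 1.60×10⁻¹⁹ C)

pitch ≈ 30.3 m

The velocity component along B is v∥ = v cos38.1° = 5.96×10^4 m/s.
The cyclotron period T = 2πm/(qB) = 5.09×10^-4 s is set by m, q, B alone.
Pitch = v∥·T = (5.96×10^4)(5.09×10^-4) = 30.3 m.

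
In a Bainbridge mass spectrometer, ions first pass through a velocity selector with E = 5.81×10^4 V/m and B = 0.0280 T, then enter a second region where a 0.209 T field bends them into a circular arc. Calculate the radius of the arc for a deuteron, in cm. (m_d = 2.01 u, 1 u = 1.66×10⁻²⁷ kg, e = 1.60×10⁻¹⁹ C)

r ≈ 20.7 cm

The selector passes v = E/B = 5.81×10^4/0.0280 = 2.08×10^6 m/s.
In the deflection region, r = mv/(qB₂) = (3.34×10^-27)(2.08×10^6) / [(1×1.60×10^-19)(0.209)] = 0.207 m.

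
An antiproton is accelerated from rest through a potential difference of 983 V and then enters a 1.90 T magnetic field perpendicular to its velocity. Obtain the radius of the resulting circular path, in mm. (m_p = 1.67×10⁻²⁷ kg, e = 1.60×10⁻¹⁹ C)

r ≈ 2.38 mm

The kinetic energy gained is K = qV = (1×1.60×10^-19)(983) = 1.57×10^-16 J.
v = √(2K/m) = 4.34×10^5 m/s.
r = mv/(qB) = (1.67×10^-27)(4.34×10^5) / [(1×1.60×10^-19)(1.90)] = 2.38×10^-3 m.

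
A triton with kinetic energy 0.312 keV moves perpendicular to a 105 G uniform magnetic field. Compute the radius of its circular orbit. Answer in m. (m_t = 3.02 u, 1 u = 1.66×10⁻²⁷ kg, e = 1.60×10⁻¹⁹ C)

Convert the energy: K = 0.312 keV = 4.99×10^-17 J.
v = √(2K/m) = √(2·4.99×10^-17/5.01×10^-27) = 1.41×10^5 m/s.
r = mv/(qB) = (5.01×10^-27)(1.41×10^5) / [(1×1.60×10^-19)(0.0105)] = 0.421 m.

r ≈ 0.421 m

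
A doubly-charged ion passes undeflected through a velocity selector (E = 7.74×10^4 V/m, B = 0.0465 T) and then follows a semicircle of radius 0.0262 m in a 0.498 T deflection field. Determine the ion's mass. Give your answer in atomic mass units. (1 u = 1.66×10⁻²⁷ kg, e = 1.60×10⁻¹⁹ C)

v = E/B₁ = 1.66×10^6 m/s.
From r = mv/(qB₂), m = qB₂r/v = (2×1.60×10^-19)(0.498)(0.0262) / (1.66×10^6) = 2.51×10^-27 kg.
In atomic mass units: m = 2.51×10^-27 / 1.66×10^-27 = 1.51 u.

m ≈ 1.51 u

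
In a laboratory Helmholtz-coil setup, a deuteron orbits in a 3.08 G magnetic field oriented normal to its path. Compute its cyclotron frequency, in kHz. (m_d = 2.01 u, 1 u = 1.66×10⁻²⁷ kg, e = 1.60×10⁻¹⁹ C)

f ≈ 2.35 kHz

f = qB/(2πm) = (1×1.60×10^-19)(3.08×10^-4) / [2π(3.34×10^-27)] = 2350 Hz.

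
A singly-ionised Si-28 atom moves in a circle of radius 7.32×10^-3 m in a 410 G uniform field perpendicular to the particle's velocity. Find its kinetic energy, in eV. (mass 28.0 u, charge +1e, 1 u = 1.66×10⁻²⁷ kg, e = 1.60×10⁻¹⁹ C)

K ≈ 0.155 eV

v = qBr/m = (1×1.60×10^-19)(0.0410)(7.32×10^-3) / (4.65×10^-26) = 1030 m/s.
K = ½mv² = 0.5·(4.65×10^-26)·(1030)² = 2.48×10^-20 J = 0.155 eV.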